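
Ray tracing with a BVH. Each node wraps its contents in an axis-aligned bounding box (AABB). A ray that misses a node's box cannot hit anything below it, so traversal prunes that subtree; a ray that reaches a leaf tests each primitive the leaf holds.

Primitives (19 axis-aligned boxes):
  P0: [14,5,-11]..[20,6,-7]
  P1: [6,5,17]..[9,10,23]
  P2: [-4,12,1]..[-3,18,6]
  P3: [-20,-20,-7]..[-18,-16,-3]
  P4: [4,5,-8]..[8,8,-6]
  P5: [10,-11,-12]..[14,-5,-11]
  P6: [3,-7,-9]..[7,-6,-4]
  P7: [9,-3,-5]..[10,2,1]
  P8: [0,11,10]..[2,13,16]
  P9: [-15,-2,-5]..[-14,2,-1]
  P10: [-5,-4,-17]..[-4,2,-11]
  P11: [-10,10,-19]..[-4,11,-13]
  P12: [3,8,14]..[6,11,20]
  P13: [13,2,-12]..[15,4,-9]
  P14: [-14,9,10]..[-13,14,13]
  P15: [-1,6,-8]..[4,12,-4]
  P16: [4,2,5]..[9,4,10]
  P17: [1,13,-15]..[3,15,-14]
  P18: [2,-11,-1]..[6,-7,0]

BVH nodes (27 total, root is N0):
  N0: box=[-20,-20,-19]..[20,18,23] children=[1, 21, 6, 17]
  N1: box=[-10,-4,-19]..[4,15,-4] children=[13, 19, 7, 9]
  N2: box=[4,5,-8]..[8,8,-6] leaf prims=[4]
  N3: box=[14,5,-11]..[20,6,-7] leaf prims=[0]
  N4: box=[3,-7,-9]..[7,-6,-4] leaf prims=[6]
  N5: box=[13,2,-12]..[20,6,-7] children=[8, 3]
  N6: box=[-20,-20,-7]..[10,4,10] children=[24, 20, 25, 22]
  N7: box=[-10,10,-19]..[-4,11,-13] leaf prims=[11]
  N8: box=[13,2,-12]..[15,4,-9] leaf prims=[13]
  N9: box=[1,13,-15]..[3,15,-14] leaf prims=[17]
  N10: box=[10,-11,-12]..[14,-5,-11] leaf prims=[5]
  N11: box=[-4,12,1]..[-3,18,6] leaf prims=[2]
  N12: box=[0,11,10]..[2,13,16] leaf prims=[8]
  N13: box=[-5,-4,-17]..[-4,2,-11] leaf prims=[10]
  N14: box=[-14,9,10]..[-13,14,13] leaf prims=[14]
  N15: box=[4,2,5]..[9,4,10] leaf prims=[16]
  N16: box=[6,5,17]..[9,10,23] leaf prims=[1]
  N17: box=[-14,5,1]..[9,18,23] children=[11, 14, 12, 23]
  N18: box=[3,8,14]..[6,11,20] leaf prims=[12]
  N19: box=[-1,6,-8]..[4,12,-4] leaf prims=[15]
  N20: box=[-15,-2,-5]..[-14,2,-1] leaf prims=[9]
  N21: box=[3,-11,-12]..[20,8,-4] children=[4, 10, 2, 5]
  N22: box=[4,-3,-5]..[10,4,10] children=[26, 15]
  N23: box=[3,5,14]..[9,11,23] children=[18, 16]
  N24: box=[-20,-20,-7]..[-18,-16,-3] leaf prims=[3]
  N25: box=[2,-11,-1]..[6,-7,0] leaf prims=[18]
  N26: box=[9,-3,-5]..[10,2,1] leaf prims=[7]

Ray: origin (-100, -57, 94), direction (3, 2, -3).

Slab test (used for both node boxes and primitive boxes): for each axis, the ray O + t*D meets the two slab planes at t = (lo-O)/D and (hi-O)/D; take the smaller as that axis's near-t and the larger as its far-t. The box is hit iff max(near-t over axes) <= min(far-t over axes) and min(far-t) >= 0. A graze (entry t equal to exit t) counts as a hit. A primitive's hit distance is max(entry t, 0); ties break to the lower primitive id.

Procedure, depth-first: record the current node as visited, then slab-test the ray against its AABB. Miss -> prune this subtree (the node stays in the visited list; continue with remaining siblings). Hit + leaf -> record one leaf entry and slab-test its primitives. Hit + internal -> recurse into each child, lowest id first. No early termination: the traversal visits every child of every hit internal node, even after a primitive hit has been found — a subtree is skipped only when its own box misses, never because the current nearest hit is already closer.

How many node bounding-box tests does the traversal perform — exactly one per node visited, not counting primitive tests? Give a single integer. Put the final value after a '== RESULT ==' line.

Walk:
N0 x:[80/3,40] y:[37/2,75/2] z:[71/3,113/3] -> hit [80/3,75/2], descend [1, 6, 17, 21]
  N1 x:[30,104/3] y:[53/2,36] z:[98/3,113/3] -> hit [98/3,104/3], descend [7, 9, 13, 19]
    N7 x:[30,32] y:[67/2,34] z:[107/3,113/3] -> miss, prune
    N9 x:[101/3,103/3] y:[35,36] z:[36,109/3] -> miss, prune
    N13 x:[95/3,32] y:[53/2,59/2] z:[35,37] -> miss, prune
    N19 x:[33,104/3] y:[63/2,69/2] z:[98/3,34] -> hit [33,34] leaf, test {P15@t=33}
  N6 x:[80/3,110/3] y:[37/2,61/2] z:[28,101/3] -> hit [28,61/2], descend [20, 22, 24, 25]
    N20 x:[85/3,86/3] y:[55/2,59/2] z:[95/3,33] -> miss, prune
    N22 x:[104/3,110/3] y:[27,61/2] z:[28,33] -> miss, prune
    N24 x:[80/3,82/3] y:[37/2,41/2] z:[97/3,101/3] -> miss, prune
    N25 x:[34,106/3] y:[23,25] z:[94/3,95/3] -> miss, prune
  N17 x:[86/3,109/3] y:[31,75/2] z:[71/3,31] -> hit [31,31], descend [11, 12, 14, 23]
    N11 x:[32,97/3] y:[69/2,75/2] z:[88/3,31] -> miss, prune
    N12 x:[100/3,34] y:[34,35] z:[26,28] -> miss, prune
    N14 x:[86/3,29] y:[33,71/2] z:[27,28] -> miss, prune
    N23 x:[103/3,109/3] y:[31,34] z:[71/3,80/3] -> miss, prune
  N21 x:[103/3,40] y:[23,65/2] z:[98/3,106/3] -> miss, prune

order=[0, 1, 7, 9, 13, 19, 6, 20, 22, 24, 25, 17, 11, 12, 14, 23, 21]  |boxes|=17  |leaves|=1  hit=P15

== RESULT ==
17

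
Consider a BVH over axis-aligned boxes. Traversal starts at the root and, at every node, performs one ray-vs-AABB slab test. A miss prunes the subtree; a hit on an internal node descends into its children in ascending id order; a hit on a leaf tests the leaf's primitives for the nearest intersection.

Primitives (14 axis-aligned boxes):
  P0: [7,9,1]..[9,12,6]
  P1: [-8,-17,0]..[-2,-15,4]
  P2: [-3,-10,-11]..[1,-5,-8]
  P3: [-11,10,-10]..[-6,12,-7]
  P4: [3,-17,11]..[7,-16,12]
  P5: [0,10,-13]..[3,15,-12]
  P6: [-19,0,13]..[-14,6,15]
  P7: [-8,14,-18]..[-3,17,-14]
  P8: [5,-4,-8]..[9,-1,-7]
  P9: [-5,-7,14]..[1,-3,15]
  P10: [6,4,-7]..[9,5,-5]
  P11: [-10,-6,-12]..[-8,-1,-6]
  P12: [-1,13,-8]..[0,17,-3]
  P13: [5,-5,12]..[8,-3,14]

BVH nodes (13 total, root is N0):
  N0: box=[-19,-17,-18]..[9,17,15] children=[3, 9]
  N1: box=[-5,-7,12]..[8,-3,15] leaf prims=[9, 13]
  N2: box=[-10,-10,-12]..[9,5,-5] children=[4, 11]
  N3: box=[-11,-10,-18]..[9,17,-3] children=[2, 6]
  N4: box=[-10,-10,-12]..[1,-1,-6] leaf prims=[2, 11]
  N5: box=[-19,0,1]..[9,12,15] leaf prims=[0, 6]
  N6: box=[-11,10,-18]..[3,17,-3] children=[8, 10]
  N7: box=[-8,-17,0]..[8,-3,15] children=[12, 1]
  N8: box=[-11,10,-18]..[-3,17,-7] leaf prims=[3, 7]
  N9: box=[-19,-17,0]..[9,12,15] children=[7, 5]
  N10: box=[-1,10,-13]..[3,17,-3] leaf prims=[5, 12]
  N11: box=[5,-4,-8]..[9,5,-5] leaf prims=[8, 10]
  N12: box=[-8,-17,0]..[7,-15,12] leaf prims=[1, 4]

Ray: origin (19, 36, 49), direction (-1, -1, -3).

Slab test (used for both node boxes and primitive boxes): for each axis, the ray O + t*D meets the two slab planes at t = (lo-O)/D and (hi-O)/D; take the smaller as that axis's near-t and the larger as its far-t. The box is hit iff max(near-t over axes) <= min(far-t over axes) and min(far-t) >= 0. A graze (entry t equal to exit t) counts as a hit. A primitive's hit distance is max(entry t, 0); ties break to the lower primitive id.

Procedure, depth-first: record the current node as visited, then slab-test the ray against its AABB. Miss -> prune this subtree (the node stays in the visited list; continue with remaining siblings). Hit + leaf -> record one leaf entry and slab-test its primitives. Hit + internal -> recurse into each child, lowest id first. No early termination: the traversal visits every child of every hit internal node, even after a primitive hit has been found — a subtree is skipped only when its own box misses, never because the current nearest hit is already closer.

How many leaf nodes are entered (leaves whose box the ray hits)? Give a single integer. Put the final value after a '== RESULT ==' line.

Traverse from the root:
N0 x:[10,38] y:[19,53] z:[34/3,67/3] -> hit [19,67/3], descend [3, 9]
  N3 x:[10,30] y:[19,46] z:[52/3,67/3] -> hit [19,67/3], descend [2, 6]
    N2 x:[10,29] y:[31,46] z:[18,61/3] -> miss, prune
    N6 x:[16,30] y:[19,26] z:[52/3,67/3] -> hit [19,67/3], descend [8, 10]
      N8 x:[22,30] y:[19,26] z:[56/3,67/3] -> hit [22,67/3] leaf, test {P3(miss), P7@t=22}
      N10 x:[16,20] y:[19,26] z:[52/3,62/3] -> hit [19,20] leaf, test {P5(miss), P12@t=19}
  N9 x:[10,38] y:[24,53] z:[34/3,49/3] -> miss, prune

Visited [0, 3, 2, 6, 8, 10, 9]. Tests: 7 box, 2 leaf. Nearest: P12.

== RESULT ==
2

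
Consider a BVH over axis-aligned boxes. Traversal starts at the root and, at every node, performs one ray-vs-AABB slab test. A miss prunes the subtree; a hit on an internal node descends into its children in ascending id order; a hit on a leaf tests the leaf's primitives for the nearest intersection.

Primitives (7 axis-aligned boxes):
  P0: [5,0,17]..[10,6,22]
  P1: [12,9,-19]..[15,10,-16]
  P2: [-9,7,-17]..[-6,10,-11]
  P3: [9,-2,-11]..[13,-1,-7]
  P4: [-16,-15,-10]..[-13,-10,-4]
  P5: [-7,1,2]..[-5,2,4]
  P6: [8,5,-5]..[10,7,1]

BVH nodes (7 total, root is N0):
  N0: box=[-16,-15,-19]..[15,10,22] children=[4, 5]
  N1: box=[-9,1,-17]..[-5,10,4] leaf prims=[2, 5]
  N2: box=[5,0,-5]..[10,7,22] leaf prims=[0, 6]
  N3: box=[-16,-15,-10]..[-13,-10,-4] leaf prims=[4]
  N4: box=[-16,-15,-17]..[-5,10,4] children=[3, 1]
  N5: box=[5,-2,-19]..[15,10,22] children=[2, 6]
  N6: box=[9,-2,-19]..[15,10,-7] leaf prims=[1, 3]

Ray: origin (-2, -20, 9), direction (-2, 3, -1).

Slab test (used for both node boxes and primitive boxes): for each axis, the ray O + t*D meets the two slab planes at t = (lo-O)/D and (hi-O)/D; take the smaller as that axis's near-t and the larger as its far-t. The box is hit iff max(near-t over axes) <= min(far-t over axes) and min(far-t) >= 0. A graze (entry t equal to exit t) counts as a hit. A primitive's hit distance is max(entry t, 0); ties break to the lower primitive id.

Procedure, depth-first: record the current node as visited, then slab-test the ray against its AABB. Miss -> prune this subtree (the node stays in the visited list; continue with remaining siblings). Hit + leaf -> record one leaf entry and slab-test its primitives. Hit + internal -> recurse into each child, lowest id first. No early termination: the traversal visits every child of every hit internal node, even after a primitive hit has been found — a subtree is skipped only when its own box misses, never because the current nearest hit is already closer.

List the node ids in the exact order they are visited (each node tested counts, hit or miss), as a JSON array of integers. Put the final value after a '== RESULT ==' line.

Trace the traversal:
N0 x:[-17/2,7] y:[5/3,10] z:[-13,28] -> hit [5/3,7], descend [4, 5]
  N4 x:[3/2,7] y:[5/3,10] z:[5,26] -> hit [5,7], descend [1, 3]
    N1 x:[3/2,7/2] y:[7,10] z:[5,26] -> miss, prune
    N3 x:[11/2,7] y:[5/3,10/3] z:[13,19] -> miss, prune
  N5 x:[-17/2,-7/2] y:[6,10] z:[-13,28] -> miss, prune

Summary -> nodes [0, 4, 1, 3, 5]; box-tests=5; leaf-entries=0; first=miss

== RESULT ==
[0, 4, 1, 3, 5]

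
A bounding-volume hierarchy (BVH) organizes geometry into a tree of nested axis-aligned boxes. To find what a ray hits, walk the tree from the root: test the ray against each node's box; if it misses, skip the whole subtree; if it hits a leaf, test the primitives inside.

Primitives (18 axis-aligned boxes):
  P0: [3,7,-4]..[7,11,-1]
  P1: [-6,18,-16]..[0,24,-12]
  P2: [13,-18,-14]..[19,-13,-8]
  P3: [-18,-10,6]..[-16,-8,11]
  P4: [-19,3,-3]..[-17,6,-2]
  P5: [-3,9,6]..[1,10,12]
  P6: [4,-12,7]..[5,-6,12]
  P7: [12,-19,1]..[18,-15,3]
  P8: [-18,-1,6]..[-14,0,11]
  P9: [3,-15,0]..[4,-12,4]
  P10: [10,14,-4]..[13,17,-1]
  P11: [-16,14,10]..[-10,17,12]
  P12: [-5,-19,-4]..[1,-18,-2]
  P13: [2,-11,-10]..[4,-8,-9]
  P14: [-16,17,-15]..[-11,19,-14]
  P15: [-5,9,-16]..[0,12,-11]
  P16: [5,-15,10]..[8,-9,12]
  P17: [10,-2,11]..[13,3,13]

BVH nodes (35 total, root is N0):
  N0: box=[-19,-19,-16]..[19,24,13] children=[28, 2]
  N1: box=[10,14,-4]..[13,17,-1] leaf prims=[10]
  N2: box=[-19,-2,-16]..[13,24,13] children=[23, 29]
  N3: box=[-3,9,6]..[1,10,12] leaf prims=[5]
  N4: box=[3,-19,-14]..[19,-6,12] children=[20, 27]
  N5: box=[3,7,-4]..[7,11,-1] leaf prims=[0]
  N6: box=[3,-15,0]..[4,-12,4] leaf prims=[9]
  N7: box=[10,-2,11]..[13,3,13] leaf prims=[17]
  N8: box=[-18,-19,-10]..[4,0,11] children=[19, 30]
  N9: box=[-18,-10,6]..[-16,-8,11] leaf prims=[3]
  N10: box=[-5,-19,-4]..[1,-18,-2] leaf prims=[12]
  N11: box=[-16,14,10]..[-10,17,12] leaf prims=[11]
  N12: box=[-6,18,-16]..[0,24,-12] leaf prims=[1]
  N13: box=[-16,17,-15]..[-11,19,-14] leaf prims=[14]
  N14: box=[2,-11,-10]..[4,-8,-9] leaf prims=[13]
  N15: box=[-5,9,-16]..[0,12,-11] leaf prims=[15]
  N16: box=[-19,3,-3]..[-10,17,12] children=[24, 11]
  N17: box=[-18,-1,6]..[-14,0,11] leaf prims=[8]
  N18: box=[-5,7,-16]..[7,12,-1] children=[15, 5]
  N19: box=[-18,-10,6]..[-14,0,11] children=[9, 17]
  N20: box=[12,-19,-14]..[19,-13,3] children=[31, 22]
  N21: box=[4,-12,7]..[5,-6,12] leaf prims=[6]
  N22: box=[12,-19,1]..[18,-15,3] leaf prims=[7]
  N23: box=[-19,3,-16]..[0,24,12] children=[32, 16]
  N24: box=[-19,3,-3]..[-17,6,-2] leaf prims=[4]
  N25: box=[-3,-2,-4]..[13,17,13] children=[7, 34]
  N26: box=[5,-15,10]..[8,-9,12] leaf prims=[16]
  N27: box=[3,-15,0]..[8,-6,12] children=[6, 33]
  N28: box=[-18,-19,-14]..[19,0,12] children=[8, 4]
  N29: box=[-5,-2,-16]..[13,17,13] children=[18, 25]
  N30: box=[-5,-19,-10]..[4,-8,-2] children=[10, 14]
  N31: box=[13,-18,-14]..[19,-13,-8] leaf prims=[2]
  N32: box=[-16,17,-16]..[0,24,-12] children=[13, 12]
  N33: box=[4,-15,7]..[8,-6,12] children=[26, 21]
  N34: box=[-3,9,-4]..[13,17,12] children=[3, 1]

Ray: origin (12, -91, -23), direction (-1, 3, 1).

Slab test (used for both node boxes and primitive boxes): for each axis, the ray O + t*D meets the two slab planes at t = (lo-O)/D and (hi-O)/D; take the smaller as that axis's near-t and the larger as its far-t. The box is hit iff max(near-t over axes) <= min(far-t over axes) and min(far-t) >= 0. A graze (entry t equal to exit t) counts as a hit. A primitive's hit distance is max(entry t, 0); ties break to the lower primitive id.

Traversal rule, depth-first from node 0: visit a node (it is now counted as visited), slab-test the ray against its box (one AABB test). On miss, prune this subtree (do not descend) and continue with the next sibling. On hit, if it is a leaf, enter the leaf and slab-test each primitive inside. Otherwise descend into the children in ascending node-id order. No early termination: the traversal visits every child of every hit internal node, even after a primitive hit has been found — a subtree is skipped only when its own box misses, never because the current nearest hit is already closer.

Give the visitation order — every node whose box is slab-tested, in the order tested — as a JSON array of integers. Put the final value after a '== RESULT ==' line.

Traverse from the root:
N0 x:[-7,31] y:[24,115/3] z:[7,36] -> hit [24,31], descend [2, 28]
  N2 x:[-1,31] y:[89/3,115/3] z:[7,36] -> hit [89/3,31], descend [23, 29]
    N23 x:[12,31] y:[94/3,115/3] z:[7,35] -> miss, prune
    N29 x:[-1,17] y:[89/3,36] z:[7,36] -> miss, prune
  N28 x:[-7,30] y:[24,91/3] z:[9,35] -> hit [24,30], descend [4, 8]
    N4 x:[-7,9] y:[24,85/3] z:[9,35] -> miss, prune
    N8 x:[8,30] y:[24,91/3] z:[13,34] -> hit [24,30], descend [19, 30]
      N19 x:[26,30] y:[27,91/3] z:[29,34] -> hit [29,30], descend [9, 17]
        N9 x:[28,30] y:[27,83/3] z:[29,34] -> miss, prune
        N17 x:[26,30] y:[30,91/3] z:[29,34] -> hit [30,30] leaf, test {P8@t=30}
      N30 x:[8,17] y:[24,83/3] z:[13,21] -> miss, prune

Summary -> nodes [0, 2, 23, 29, 28, 4, 8, 19, 9, 17, 30]; box-tests=11; leaf-entries=1; first=P8

== RESULT ==
[0, 2, 23, 29, 28, 4, 8, 19, 9, 17, 30]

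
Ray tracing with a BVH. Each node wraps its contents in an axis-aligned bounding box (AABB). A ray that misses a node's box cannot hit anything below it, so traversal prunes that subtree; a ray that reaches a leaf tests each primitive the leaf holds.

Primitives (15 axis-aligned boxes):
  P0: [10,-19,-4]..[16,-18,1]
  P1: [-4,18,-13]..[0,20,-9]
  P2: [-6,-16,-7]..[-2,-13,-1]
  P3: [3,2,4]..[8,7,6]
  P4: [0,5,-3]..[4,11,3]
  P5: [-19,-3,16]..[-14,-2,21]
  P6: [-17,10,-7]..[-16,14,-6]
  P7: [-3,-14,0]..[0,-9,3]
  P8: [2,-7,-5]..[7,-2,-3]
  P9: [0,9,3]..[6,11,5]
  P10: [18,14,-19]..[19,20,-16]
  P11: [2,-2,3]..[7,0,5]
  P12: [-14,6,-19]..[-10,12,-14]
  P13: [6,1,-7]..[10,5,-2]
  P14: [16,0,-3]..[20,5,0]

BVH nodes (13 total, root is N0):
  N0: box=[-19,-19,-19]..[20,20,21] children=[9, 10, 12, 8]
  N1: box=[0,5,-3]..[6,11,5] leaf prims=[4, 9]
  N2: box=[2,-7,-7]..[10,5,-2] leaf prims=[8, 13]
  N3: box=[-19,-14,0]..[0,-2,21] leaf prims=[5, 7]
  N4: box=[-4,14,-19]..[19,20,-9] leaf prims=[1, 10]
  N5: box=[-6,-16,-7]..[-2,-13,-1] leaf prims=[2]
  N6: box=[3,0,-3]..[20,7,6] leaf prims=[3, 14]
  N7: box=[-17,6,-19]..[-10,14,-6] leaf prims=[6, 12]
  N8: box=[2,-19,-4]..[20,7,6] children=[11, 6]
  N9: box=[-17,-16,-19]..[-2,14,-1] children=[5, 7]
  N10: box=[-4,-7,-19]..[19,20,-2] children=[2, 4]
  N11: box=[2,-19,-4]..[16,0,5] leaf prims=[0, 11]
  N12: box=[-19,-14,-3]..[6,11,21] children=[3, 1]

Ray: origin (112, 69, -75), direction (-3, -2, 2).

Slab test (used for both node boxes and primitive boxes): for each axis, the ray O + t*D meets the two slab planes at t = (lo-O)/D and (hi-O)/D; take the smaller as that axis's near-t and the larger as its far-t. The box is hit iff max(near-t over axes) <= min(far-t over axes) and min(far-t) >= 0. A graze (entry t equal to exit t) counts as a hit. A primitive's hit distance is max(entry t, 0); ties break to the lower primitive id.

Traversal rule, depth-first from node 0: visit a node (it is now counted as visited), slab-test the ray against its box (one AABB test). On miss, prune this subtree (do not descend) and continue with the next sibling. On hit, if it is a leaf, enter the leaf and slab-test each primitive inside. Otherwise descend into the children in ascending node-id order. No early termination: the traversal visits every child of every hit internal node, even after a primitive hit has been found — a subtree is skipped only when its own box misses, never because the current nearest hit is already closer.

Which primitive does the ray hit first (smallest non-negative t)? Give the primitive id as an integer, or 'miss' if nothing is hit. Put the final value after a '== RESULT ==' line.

Walk:
N0 x:[92/3,131/3] y:[49/2,44] z:[28,48] -> hit [92/3,131/3], descend [8, 9, 10, 12]
  N8 x:[92/3,110/3] y:[31,44] z:[71/2,81/2] -> hit [71/2,110/3], descend [6, 11]
    N6 x:[92/3,109/3] y:[31,69/2] z:[36,81/2] -> miss, prune
    N11 x:[32,110/3] y:[69/2,44] z:[71/2,40] -> hit [71/2,110/3] leaf, test {P0(miss), P11(miss)}
  N9 x:[38,43] y:[55/2,85/2] z:[28,37] -> miss, prune
  N10 x:[31,116/3] y:[49/2,38] z:[28,73/2] -> hit [31,73/2], descend [2, 4]
    N2 x:[34,110/3] y:[32,38] z:[34,73/2] -> hit [34,73/2] leaf, test {P8@t=71/2, P13@t=34}
    N4 x:[31,116/3] y:[49/2,55/2] z:[28,33] -> miss, prune
  N12 x:[106/3,131/3] y:[29,83/2] z:[36,48] -> hit [36,83/2], descend [1, 3]
    N1 x:[106/3,112/3] y:[29,32] z:[36,40] -> miss, prune
    N3 x:[112/3,131/3] y:[71/2,83/2] z:[75/2,48] -> hit [75/2,83/2] leaf, test {P5(miss), P7(miss)}

11 AABB tests over nodes [0, 8, 6, 11, 9, 10, 2, 4, 12, 1, 3]; 3 leaves entered; closest P13.

== RESULT ==
13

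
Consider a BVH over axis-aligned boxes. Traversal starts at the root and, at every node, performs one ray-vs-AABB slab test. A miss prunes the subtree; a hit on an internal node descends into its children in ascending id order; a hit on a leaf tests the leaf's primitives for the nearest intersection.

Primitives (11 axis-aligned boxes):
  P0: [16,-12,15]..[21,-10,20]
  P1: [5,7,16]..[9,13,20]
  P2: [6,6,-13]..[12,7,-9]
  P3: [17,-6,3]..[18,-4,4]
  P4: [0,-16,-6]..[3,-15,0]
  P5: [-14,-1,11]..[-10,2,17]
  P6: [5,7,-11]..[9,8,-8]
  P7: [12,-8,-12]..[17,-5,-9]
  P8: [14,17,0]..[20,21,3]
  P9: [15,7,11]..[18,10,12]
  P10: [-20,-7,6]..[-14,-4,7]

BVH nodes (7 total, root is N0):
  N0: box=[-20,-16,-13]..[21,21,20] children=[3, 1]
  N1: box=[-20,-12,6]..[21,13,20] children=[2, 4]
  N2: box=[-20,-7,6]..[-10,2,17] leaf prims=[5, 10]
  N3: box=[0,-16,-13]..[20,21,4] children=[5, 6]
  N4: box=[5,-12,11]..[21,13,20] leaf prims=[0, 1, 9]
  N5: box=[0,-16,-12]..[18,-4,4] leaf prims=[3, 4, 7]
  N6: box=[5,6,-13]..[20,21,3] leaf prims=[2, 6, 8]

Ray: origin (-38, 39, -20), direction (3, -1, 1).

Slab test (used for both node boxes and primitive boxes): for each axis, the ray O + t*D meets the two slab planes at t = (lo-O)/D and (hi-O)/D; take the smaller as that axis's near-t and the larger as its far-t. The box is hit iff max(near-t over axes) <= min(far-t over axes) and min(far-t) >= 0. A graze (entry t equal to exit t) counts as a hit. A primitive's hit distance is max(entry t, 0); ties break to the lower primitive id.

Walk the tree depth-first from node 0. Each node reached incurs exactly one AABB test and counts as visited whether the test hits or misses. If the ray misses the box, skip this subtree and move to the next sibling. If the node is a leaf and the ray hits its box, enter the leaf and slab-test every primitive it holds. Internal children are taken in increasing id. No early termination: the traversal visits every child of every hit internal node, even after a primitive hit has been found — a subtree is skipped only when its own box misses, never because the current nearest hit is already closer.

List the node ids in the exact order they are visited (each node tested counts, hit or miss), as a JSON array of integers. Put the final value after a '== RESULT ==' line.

Walk:
N0 x:[6,59/3] y:[18,55] z:[7,40] -> hit [18,59/3], descend [1, 3]
  N1 x:[6,59/3] y:[26,51] z:[26,40] -> miss, prune
  N3 x:[38/3,58/3] y:[18,55] z:[7,24] -> hit [18,58/3], descend [5, 6]
    N5 x:[38/3,56/3] y:[43,55] z:[8,24] -> miss, prune
    N6 x:[43/3,58/3] y:[18,33] z:[7,23] -> hit [18,58/3] leaf, test {P2(miss), P6(miss), P8(miss)}

Visited [0, 1, 3, 5, 6]. Tests: 5 box, 1 leaf. Nearest: miss.

== RESULT ==
[0, 1, 3, 5, 6]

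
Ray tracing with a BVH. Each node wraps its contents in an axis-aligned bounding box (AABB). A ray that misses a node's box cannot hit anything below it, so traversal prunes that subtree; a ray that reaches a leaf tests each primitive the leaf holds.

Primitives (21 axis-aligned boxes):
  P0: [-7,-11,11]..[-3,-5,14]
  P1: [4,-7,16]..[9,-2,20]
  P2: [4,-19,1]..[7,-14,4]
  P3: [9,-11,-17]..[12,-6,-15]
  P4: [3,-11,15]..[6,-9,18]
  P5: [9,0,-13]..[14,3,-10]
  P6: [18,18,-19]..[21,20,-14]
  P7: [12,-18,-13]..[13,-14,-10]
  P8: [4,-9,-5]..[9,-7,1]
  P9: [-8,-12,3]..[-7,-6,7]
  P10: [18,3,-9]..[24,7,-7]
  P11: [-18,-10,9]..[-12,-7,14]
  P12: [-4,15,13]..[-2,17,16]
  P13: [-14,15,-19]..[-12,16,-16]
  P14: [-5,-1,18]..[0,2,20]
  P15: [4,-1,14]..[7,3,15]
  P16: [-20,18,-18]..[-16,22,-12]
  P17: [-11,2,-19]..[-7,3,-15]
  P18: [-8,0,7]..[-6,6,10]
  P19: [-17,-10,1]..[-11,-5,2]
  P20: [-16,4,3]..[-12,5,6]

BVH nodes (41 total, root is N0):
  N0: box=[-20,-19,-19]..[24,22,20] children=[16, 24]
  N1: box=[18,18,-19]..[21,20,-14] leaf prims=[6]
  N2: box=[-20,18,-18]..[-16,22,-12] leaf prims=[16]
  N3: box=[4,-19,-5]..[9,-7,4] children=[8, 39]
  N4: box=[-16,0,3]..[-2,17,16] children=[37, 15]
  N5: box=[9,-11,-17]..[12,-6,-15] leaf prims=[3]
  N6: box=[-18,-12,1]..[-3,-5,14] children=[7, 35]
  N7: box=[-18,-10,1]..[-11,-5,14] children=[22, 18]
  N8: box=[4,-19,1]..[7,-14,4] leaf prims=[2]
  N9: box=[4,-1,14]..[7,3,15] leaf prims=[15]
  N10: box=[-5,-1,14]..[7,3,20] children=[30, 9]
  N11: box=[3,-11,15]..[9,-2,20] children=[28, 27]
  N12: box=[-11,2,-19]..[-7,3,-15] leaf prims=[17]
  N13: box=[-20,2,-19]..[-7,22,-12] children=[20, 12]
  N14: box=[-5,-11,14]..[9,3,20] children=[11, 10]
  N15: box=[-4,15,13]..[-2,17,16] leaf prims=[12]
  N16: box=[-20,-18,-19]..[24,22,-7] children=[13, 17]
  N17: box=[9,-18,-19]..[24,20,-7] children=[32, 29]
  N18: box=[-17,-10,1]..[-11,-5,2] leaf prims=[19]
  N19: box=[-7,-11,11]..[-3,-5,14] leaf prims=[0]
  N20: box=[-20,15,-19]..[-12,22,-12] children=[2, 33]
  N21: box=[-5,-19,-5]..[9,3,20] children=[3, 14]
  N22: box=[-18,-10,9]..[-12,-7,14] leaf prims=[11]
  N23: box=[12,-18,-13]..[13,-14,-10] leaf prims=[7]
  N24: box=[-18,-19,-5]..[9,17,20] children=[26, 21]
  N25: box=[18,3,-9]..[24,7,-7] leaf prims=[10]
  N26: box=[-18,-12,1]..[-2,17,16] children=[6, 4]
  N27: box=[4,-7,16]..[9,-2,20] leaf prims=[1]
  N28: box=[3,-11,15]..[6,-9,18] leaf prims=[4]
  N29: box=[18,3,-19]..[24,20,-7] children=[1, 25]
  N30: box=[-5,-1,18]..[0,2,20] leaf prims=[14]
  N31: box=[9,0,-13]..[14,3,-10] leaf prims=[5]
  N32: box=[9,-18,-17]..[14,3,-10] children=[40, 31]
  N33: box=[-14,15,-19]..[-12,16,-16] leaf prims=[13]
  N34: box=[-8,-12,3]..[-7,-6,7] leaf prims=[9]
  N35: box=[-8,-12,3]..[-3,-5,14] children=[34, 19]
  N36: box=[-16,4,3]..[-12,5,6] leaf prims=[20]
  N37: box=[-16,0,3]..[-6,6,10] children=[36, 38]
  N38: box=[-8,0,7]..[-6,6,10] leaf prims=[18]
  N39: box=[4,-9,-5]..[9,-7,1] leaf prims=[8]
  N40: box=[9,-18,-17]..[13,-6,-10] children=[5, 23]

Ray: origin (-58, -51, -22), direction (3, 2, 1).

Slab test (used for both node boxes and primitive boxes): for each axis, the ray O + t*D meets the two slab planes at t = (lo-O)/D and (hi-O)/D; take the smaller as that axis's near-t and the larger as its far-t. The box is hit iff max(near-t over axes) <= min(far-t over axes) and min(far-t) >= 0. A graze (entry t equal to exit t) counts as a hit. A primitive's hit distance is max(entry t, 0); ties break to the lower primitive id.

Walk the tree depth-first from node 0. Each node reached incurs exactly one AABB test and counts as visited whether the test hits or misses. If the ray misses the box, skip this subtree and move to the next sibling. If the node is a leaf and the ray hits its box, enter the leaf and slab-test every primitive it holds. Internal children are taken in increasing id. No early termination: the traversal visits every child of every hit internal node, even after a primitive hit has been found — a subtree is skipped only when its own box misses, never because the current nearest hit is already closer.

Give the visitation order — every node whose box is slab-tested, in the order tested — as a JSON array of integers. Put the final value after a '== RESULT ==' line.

Trace the traversal:
N0 x:[38/3,82/3] y:[16,73/2] z:[3,42] -> hit [16,82/3], descend [16, 24]
  N16 x:[38/3,82/3] y:[33/2,73/2] z:[3,15] -> miss, prune
  N24 x:[40/3,67/3] y:[16,34] z:[17,42] -> hit [17,67/3], descend [21, 26]
    N21 x:[53/3,67/3] y:[16,27] z:[17,42] -> hit [53/3,67/3], descend [3, 14]
      N3 x:[62/3,67/3] y:[16,22] z:[17,26] -> hit [62/3,22], descend [8, 39]
        N8 x:[62/3,65/3] y:[16,37/2] z:[23,26] -> miss, prune
        N39 x:[62/3,67/3] y:[21,22] z:[17,23] -> hit [21,22] leaf, test {P8@t=21}
      N14 x:[53/3,67/3] y:[20,27] z:[36,42] -> miss, prune
    N26 x:[40/3,56/3] y:[39/2,34] z:[23,38] -> miss, prune

9 AABB tests over nodes [0, 16, 24, 21, 3, 8, 39, 14, 26]; 1 leaf entered; closest P8.

== RESULT ==
[0, 16, 24, 21, 3, 8, 39, 14, 26]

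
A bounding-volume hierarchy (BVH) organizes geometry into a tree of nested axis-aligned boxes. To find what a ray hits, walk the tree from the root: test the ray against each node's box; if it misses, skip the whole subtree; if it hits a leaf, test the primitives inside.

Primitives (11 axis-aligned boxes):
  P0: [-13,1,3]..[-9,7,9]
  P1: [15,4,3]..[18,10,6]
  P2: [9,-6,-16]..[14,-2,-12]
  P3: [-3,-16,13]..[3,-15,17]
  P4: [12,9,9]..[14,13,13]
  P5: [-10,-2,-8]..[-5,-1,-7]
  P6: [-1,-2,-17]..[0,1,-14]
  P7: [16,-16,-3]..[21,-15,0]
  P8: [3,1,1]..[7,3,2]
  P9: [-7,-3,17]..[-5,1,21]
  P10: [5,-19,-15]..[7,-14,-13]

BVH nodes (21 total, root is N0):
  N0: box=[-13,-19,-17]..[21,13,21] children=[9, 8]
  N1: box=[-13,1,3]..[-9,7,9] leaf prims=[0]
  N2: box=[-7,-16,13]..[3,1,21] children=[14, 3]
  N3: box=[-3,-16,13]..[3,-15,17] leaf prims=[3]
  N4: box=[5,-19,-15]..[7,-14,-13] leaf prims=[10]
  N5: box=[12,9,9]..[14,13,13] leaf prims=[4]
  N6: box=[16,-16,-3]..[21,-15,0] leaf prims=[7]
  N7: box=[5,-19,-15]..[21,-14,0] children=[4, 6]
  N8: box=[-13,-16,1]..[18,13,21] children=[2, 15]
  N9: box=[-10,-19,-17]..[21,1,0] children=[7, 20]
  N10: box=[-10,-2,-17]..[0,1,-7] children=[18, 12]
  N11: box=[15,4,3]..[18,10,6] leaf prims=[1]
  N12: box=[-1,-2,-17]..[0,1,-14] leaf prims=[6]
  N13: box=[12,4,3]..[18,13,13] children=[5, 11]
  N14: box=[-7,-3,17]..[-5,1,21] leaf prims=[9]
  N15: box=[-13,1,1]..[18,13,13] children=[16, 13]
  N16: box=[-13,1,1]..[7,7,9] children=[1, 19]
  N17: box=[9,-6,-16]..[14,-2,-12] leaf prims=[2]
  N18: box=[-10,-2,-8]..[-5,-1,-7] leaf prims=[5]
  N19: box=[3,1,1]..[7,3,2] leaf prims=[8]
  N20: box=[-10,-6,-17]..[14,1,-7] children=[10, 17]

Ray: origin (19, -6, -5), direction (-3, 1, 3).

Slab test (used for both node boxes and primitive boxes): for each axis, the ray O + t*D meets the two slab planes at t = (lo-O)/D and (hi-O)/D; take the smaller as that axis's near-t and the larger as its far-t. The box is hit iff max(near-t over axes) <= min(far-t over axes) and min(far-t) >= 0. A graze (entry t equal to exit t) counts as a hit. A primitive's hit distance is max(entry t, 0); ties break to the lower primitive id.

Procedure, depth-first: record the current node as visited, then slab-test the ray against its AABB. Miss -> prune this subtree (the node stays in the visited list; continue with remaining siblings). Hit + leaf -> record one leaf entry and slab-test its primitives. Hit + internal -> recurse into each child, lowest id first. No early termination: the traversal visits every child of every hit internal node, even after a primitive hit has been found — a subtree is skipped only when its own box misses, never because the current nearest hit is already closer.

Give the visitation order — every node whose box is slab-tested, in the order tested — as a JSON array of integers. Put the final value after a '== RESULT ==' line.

Walk:
N0 x:[-2/3,32/3] y:[-13,19] z:[-4,26/3] -> hit [-2/3,26/3], descend [8, 9]
  N8 x:[1/3,32/3] y:[-10,19] z:[2,26/3] -> hit [2,26/3], descend [2, 15]
    N2 x:[16/3,26/3] y:[-10,7] z:[6,26/3] -> hit [6,7], descend [3, 14]
      N3 x:[16/3,22/3] y:[-10,-9] z:[6,22/3] -> miss, prune
      N14 x:[8,26/3] y:[3,7] z:[22/3,26/3] -> miss, prune
    N15 x:[1/3,32/3] y:[7,19] z:[2,6] -> miss, prune
  N9 x:[-2/3,29/3] y:[-13,7] z:[-4,5/3] -> hit [-2/3,5/3], descend [7, 20]
    N7 x:[-2/3,14/3] y:[-13,-8] z:[-10/3,5/3] -> miss, prune
    N20 x:[5/3,29/3] y:[0,7] z:[-4,-2/3] -> miss, prune

Visited [0, 8, 2, 3, 14, 15, 9, 7, 20]. Tests: 9 box, 0 leaf. Nearest: miss.

== RESULT ==
[0, 8, 2, 3, 14, 15, 9, 7, 20]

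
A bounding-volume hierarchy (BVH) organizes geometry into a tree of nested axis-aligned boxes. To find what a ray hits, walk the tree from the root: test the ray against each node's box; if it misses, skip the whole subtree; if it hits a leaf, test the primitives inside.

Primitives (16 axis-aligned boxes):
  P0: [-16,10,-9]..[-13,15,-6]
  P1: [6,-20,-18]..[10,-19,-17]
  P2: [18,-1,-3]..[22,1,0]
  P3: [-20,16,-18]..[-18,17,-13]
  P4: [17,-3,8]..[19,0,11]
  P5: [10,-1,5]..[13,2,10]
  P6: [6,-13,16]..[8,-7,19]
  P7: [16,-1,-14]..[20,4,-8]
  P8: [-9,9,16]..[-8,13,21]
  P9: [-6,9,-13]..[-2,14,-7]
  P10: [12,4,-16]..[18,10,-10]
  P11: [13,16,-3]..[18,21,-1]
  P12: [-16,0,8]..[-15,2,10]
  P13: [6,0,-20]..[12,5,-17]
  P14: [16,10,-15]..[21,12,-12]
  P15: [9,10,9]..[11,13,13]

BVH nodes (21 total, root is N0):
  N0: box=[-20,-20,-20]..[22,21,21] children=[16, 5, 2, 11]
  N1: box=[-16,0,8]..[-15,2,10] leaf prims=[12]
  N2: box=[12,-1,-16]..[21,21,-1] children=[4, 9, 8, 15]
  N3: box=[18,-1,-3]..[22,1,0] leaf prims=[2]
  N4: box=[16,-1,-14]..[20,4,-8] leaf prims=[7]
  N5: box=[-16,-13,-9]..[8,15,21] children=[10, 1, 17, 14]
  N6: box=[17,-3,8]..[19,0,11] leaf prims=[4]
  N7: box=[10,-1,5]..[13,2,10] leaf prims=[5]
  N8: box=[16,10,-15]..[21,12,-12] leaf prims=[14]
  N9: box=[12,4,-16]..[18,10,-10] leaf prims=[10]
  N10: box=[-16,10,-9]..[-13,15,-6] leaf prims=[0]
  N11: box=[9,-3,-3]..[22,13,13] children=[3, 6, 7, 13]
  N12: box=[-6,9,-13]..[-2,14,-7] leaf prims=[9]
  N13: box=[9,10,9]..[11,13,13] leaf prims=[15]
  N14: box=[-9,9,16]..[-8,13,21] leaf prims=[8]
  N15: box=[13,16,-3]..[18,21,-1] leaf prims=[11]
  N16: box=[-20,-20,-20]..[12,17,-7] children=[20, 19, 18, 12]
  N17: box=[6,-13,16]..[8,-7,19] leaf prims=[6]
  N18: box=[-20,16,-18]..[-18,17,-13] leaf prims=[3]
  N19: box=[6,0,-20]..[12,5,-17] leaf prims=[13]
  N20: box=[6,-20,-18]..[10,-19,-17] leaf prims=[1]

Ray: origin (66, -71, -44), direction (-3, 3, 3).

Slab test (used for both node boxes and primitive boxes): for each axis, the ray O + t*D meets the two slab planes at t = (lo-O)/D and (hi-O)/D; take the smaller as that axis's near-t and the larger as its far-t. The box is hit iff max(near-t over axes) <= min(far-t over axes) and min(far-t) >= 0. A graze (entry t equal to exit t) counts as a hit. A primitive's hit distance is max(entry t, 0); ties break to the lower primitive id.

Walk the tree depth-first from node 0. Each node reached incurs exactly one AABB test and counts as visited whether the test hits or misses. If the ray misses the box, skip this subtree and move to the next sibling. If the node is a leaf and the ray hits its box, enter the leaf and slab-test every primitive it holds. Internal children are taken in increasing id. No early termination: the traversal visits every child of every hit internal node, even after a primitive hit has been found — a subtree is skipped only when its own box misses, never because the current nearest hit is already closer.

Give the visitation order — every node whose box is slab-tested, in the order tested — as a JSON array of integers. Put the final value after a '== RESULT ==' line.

Walk:
N0 x:[44/3,86/3] y:[17,92/3] z:[8,65/3] -> hit [17,65/3], descend [2, 5, 11, 16]
  N2 x:[15,18] y:[70/3,92/3] z:[28/3,43/3] -> miss, prune
  N5 x:[58/3,82/3] y:[58/3,86/3] z:[35/3,65/3] -> hit [58/3,65/3], descend [1, 10, 14, 17]
    N1 x:[27,82/3] y:[71/3,73/3] z:[52/3,18] -> miss, prune
    N10 x:[79/3,82/3] y:[27,86/3] z:[35/3,38/3] -> miss, prune
    N14 x:[74/3,25] y:[80/3,28] z:[20,65/3] -> miss, prune
    N17 x:[58/3,20] y:[58/3,64/3] z:[20,21] -> hit [20,20] leaf, test {P6@t=20}
  N11 x:[44/3,19] y:[68/3,28] z:[41/3,19] -> miss, prune
  N16 x:[18,86/3] y:[17,88/3] z:[8,37/3] -> miss, prune

order=[0, 2, 5, 1, 10, 14, 17, 11, 16]  |boxes|=9  |leaves|=1  hit=P6

== RESULT ==
[0, 2, 5, 1, 10, 14, 17, 11, 16]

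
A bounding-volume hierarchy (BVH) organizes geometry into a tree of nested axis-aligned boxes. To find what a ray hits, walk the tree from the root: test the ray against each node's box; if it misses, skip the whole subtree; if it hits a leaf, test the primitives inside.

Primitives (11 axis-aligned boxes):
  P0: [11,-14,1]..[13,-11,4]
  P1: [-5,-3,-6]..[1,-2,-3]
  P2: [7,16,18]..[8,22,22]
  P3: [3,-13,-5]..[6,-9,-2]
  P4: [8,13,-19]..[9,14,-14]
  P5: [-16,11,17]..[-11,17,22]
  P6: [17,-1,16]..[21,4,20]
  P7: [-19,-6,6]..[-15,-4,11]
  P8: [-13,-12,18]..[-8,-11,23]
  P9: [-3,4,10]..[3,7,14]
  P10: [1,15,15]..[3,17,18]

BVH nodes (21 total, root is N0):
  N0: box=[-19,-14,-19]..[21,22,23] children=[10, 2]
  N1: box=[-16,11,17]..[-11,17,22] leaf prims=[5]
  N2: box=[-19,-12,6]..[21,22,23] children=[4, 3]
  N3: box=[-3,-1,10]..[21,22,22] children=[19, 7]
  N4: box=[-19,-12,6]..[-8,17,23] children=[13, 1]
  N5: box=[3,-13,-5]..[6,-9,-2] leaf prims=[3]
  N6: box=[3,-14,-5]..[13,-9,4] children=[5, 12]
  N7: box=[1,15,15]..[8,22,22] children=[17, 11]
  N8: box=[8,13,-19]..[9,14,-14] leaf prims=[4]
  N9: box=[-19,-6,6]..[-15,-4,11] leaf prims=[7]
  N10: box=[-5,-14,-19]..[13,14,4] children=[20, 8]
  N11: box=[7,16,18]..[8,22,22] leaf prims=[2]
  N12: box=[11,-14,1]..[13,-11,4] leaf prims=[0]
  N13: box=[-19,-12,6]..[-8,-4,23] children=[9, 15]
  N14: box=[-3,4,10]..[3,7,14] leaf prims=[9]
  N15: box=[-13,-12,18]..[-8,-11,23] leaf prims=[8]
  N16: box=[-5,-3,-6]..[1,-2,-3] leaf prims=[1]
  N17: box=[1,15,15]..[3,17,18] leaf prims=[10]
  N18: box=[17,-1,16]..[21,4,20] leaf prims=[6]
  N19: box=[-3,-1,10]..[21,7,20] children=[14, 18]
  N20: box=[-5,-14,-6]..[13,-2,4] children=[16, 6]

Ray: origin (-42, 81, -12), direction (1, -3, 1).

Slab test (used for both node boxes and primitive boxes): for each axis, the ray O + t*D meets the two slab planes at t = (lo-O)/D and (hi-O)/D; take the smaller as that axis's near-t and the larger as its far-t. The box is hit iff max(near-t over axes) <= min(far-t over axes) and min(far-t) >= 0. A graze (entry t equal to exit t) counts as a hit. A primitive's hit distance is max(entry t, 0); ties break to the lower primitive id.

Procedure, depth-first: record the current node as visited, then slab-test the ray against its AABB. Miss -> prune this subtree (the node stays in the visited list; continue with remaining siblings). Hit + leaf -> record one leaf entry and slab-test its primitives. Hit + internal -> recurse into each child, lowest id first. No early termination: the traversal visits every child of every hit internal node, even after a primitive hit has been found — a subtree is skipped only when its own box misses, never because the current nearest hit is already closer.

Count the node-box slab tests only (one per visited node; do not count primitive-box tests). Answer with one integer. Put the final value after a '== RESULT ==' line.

Traverse from the root:
N0 x:[23,63] y:[59/3,95/3] z:[-7,35] -> hit [23,95/3], descend [2, 10]
  N2 x:[23,63] y:[59/3,31] z:[18,35] -> hit [23,31], descend [3, 4]
    N3 x:[39,63] y:[59/3,82/3] z:[22,34] -> miss, prune
    N4 x:[23,34] y:[64/3,31] z:[18,35] -> hit [23,31], descend [1, 13]
      N1 x:[26,31] y:[64/3,70/3] z:[29,34] -> miss, prune
      N13 x:[23,34] y:[85/3,31] z:[18,35] -> hit [85/3,31], descend [9, 15]
        N9 x:[23,27] y:[85/3,29] z:[18,23] -> miss, prune
        N15 x:[29,34] y:[92/3,31] z:[30,35] -> hit [92/3,31] leaf, test {P8@t=92/3}
  N10 x:[37,55] y:[67/3,95/3] z:[-7,16] -> miss, prune

order=[0, 2, 3, 4, 1, 13, 9, 15, 10]  |boxes|=9  |leaves|=1  hit=P8

== RESULT ==
9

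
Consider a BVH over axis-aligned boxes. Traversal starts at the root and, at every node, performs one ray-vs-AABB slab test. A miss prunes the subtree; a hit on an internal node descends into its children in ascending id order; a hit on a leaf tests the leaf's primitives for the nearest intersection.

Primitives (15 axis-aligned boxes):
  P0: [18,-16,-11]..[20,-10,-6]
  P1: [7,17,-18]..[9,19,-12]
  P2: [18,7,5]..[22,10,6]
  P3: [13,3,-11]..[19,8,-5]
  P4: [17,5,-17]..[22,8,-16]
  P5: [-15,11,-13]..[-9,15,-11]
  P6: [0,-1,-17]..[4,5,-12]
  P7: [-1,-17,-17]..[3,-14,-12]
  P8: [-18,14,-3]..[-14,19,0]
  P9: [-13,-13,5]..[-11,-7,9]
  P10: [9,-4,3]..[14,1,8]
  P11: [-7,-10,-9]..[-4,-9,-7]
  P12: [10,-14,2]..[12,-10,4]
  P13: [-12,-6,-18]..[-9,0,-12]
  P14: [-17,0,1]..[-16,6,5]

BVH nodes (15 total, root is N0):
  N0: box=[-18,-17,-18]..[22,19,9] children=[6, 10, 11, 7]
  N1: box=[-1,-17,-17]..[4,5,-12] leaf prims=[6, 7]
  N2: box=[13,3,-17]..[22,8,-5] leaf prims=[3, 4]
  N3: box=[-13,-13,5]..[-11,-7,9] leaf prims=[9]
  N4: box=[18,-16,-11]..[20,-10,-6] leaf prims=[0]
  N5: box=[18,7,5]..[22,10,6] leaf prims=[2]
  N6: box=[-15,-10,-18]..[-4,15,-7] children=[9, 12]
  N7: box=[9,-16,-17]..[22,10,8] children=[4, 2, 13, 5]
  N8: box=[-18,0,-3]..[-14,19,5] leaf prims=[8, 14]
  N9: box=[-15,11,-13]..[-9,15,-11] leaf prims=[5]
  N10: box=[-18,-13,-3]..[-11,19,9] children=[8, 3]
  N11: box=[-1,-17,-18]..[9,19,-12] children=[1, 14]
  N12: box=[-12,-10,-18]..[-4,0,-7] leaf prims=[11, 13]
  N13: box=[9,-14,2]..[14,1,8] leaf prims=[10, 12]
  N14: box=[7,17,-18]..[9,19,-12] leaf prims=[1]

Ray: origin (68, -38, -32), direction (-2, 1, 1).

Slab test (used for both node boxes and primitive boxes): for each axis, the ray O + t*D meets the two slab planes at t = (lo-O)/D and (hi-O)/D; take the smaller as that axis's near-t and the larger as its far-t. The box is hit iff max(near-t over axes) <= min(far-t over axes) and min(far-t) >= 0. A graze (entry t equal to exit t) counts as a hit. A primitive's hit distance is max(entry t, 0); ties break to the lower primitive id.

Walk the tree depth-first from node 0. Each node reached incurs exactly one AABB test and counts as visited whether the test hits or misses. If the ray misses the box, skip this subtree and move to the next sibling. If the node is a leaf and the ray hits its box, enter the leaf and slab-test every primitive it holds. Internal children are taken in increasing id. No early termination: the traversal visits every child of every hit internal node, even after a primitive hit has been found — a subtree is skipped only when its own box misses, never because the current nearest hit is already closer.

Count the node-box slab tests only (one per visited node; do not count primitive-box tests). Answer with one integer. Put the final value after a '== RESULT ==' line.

Trace the traversal:
N0 x:[23,43] y:[21,57] z:[14,41] -> hit [23,41], descend [6, 7, 10, 11]
  N6 x:[36,83/2] y:[28,53] z:[14,25] -> miss, prune
  N7 x:[23,59/2] y:[22,48] z:[15,40] -> hit [23,59/2], descend [2, 4, 5, 13]
    N2 x:[23,55/2] y:[41,46] z:[15,27] -> miss, prune
    N4 x:[24,25] y:[22,28] z:[21,26] -> hit [24,25] leaf, test {P0@t=24}
    N5 x:[23,25] y:[45,48] z:[37,38] -> miss, prune
    N13 x:[27,59/2] y:[24,39] z:[34,40] -> miss, prune
  N10 x:[79/2,43] y:[25,57] z:[29,41] -> hit [79/2,41], descend [3, 8]
    N3 x:[79/2,81/2] y:[25,31] z:[37,41] -> miss, prune
    N8 x:[41,43] y:[38,57] z:[29,37] -> miss, prune
  N11 x:[59/2,69/2] y:[21,57] z:[14,20] -> miss, prune

order=[0, 6, 7, 2, 4, 5, 13, 10, 3, 8, 11]  |boxes|=11  |leaves|=1  hit=P0

== RESULT ==
11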